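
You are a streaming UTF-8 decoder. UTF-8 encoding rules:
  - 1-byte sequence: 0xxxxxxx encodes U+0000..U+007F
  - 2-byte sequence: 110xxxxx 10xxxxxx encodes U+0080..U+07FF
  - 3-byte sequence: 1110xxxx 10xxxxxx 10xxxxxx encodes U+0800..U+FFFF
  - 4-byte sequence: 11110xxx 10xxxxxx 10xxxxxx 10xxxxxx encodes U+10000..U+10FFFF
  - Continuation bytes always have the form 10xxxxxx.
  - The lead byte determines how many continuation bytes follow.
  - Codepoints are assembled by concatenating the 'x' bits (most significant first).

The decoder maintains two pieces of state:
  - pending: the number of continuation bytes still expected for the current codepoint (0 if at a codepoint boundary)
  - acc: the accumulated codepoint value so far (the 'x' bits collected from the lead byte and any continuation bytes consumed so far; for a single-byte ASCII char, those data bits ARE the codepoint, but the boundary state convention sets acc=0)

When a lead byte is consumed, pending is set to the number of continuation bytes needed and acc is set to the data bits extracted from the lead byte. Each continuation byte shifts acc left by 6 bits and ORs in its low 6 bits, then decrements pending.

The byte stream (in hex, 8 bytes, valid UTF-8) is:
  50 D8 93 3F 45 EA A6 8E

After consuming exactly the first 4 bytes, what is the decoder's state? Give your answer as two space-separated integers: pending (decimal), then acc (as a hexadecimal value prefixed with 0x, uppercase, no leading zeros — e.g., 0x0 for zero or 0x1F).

Byte[0]=50: 1-byte. pending=0, acc=0x0
Byte[1]=D8: 2-byte lead. pending=1, acc=0x18
Byte[2]=93: continuation. acc=(acc<<6)|0x13=0x613, pending=0
Byte[3]=3F: 1-byte. pending=0, acc=0x0

Answer: 0 0x0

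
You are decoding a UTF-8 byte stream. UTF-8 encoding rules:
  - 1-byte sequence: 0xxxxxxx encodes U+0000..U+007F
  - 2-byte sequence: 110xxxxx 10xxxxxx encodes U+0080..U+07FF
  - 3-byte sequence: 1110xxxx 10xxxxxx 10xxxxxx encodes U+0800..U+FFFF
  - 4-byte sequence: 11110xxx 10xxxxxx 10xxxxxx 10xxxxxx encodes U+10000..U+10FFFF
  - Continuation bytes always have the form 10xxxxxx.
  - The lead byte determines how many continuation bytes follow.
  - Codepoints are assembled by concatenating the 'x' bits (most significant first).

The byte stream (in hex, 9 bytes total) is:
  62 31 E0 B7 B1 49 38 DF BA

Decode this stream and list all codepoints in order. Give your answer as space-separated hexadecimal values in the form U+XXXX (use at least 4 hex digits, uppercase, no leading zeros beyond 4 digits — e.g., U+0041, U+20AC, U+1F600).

Answer: U+0062 U+0031 U+0DF1 U+0049 U+0038 U+07FA

Derivation:
Byte[0]=62: 1-byte ASCII. cp=U+0062
Byte[1]=31: 1-byte ASCII. cp=U+0031
Byte[2]=E0: 3-byte lead, need 2 cont bytes. acc=0x0
Byte[3]=B7: continuation. acc=(acc<<6)|0x37=0x37
Byte[4]=B1: continuation. acc=(acc<<6)|0x31=0xDF1
Completed: cp=U+0DF1 (starts at byte 2)
Byte[5]=49: 1-byte ASCII. cp=U+0049
Byte[6]=38: 1-byte ASCII. cp=U+0038
Byte[7]=DF: 2-byte lead, need 1 cont bytes. acc=0x1F
Byte[8]=BA: continuation. acc=(acc<<6)|0x3A=0x7FA
Completed: cp=U+07FA (starts at byte 7)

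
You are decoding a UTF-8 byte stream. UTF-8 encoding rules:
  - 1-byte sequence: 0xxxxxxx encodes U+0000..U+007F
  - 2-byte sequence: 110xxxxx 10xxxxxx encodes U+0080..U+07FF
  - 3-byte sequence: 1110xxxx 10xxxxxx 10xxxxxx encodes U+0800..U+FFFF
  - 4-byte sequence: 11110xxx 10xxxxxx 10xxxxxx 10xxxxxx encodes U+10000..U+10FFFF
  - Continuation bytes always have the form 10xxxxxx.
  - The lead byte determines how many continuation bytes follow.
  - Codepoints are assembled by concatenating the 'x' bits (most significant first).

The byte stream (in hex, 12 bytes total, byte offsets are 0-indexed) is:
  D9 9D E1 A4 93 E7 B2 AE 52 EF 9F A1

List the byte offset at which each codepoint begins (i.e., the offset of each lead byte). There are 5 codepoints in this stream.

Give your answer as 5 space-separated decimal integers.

Byte[0]=D9: 2-byte lead, need 1 cont bytes. acc=0x19
Byte[1]=9D: continuation. acc=(acc<<6)|0x1D=0x65D
Completed: cp=U+065D (starts at byte 0)
Byte[2]=E1: 3-byte lead, need 2 cont bytes. acc=0x1
Byte[3]=A4: continuation. acc=(acc<<6)|0x24=0x64
Byte[4]=93: continuation. acc=(acc<<6)|0x13=0x1913
Completed: cp=U+1913 (starts at byte 2)
Byte[5]=E7: 3-byte lead, need 2 cont bytes. acc=0x7
Byte[6]=B2: continuation. acc=(acc<<6)|0x32=0x1F2
Byte[7]=AE: continuation. acc=(acc<<6)|0x2E=0x7CAE
Completed: cp=U+7CAE (starts at byte 5)
Byte[8]=52: 1-byte ASCII. cp=U+0052
Byte[9]=EF: 3-byte lead, need 2 cont bytes. acc=0xF
Byte[10]=9F: continuation. acc=(acc<<6)|0x1F=0x3DF
Byte[11]=A1: continuation. acc=(acc<<6)|0x21=0xF7E1
Completed: cp=U+F7E1 (starts at byte 9)

Answer: 0 2 5 8 9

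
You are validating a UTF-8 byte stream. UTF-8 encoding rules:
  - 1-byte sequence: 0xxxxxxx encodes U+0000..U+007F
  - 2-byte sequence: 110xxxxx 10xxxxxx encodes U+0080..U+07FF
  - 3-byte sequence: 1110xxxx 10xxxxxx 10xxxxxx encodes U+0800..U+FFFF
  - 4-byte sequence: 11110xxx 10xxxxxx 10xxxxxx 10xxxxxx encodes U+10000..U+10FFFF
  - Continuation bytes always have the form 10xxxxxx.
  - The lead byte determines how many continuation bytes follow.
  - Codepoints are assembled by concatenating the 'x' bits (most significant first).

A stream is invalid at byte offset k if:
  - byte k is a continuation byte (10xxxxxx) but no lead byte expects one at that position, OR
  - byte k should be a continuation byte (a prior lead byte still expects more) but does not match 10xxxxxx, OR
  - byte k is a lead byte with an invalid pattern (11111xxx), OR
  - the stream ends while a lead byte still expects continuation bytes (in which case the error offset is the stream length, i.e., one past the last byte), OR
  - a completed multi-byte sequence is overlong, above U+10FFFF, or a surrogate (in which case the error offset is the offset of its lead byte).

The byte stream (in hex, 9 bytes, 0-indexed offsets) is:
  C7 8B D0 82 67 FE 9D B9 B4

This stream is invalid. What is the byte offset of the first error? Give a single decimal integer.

Answer: 5

Derivation:
Byte[0]=C7: 2-byte lead, need 1 cont bytes. acc=0x7
Byte[1]=8B: continuation. acc=(acc<<6)|0x0B=0x1CB
Completed: cp=U+01CB (starts at byte 0)
Byte[2]=D0: 2-byte lead, need 1 cont bytes. acc=0x10
Byte[3]=82: continuation. acc=(acc<<6)|0x02=0x402
Completed: cp=U+0402 (starts at byte 2)
Byte[4]=67: 1-byte ASCII. cp=U+0067
Byte[5]=FE: INVALID lead byte (not 0xxx/110x/1110/11110)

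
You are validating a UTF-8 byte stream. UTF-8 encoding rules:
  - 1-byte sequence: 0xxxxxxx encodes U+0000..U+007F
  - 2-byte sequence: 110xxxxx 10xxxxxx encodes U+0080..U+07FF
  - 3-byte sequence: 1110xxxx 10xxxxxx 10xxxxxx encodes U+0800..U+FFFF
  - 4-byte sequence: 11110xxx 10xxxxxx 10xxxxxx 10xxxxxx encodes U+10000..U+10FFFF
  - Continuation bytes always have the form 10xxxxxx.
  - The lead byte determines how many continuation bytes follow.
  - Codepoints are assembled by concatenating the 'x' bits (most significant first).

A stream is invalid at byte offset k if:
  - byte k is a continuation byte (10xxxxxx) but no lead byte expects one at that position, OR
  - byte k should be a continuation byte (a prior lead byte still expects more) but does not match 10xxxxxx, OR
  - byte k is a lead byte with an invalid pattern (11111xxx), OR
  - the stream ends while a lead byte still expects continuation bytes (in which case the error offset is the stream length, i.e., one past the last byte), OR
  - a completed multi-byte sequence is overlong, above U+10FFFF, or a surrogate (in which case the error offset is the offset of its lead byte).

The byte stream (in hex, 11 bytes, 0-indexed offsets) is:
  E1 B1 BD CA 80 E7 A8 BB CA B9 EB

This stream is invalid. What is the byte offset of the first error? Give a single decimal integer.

Byte[0]=E1: 3-byte lead, need 2 cont bytes. acc=0x1
Byte[1]=B1: continuation. acc=(acc<<6)|0x31=0x71
Byte[2]=BD: continuation. acc=(acc<<6)|0x3D=0x1C7D
Completed: cp=U+1C7D (starts at byte 0)
Byte[3]=CA: 2-byte lead, need 1 cont bytes. acc=0xA
Byte[4]=80: continuation. acc=(acc<<6)|0x00=0x280
Completed: cp=U+0280 (starts at byte 3)
Byte[5]=E7: 3-byte lead, need 2 cont bytes. acc=0x7
Byte[6]=A8: continuation. acc=(acc<<6)|0x28=0x1E8
Byte[7]=BB: continuation. acc=(acc<<6)|0x3B=0x7A3B
Completed: cp=U+7A3B (starts at byte 5)
Byte[8]=CA: 2-byte lead, need 1 cont bytes. acc=0xA
Byte[9]=B9: continuation. acc=(acc<<6)|0x39=0x2B9
Completed: cp=U+02B9 (starts at byte 8)
Byte[10]=EB: 3-byte lead, need 2 cont bytes. acc=0xB
Byte[11]: stream ended, expected continuation. INVALID

Answer: 11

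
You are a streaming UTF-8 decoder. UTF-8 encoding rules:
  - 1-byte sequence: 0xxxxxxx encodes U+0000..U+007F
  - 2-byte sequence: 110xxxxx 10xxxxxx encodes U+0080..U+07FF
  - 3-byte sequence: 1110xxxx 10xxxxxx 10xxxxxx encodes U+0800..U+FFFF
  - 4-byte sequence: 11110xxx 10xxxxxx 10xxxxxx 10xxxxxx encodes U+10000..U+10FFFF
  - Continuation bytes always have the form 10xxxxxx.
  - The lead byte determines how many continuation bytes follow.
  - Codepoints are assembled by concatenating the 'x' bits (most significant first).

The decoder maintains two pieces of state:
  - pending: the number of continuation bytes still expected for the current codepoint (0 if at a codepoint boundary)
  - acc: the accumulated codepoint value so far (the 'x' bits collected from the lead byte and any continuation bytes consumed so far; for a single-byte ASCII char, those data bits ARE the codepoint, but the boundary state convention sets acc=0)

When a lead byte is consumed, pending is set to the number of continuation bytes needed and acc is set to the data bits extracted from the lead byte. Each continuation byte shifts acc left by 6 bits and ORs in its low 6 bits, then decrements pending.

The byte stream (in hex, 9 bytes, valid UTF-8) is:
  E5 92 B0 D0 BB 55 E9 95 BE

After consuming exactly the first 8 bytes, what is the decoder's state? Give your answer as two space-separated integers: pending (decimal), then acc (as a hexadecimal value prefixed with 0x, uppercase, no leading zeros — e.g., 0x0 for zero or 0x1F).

Byte[0]=E5: 3-byte lead. pending=2, acc=0x5
Byte[1]=92: continuation. acc=(acc<<6)|0x12=0x152, pending=1
Byte[2]=B0: continuation. acc=(acc<<6)|0x30=0x54B0, pending=0
Byte[3]=D0: 2-byte lead. pending=1, acc=0x10
Byte[4]=BB: continuation. acc=(acc<<6)|0x3B=0x43B, pending=0
Byte[5]=55: 1-byte. pending=0, acc=0x0
Byte[6]=E9: 3-byte lead. pending=2, acc=0x9
Byte[7]=95: continuation. acc=(acc<<6)|0x15=0x255, pending=1

Answer: 1 0x255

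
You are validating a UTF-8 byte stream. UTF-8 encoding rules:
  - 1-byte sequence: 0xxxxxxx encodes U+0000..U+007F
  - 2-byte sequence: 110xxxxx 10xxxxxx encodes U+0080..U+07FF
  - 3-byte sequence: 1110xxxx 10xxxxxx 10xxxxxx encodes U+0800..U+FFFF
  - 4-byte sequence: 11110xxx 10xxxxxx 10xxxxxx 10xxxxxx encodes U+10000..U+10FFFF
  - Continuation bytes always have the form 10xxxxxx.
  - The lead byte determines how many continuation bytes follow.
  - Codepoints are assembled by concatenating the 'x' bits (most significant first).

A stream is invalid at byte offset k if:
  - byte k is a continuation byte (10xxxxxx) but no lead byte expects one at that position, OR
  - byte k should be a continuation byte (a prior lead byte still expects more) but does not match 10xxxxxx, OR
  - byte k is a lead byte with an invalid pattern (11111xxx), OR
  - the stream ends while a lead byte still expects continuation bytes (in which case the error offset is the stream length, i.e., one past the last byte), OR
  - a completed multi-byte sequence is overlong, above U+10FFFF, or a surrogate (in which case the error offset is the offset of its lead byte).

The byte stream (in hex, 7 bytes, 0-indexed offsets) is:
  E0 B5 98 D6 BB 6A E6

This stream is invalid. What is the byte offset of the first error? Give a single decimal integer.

Answer: 7

Derivation:
Byte[0]=E0: 3-byte lead, need 2 cont bytes. acc=0x0
Byte[1]=B5: continuation. acc=(acc<<6)|0x35=0x35
Byte[2]=98: continuation. acc=(acc<<6)|0x18=0xD58
Completed: cp=U+0D58 (starts at byte 0)
Byte[3]=D6: 2-byte lead, need 1 cont bytes. acc=0x16
Byte[4]=BB: continuation. acc=(acc<<6)|0x3B=0x5BB
Completed: cp=U+05BB (starts at byte 3)
Byte[5]=6A: 1-byte ASCII. cp=U+006A
Byte[6]=E6: 3-byte lead, need 2 cont bytes. acc=0x6
Byte[7]: stream ended, expected continuation. INVALID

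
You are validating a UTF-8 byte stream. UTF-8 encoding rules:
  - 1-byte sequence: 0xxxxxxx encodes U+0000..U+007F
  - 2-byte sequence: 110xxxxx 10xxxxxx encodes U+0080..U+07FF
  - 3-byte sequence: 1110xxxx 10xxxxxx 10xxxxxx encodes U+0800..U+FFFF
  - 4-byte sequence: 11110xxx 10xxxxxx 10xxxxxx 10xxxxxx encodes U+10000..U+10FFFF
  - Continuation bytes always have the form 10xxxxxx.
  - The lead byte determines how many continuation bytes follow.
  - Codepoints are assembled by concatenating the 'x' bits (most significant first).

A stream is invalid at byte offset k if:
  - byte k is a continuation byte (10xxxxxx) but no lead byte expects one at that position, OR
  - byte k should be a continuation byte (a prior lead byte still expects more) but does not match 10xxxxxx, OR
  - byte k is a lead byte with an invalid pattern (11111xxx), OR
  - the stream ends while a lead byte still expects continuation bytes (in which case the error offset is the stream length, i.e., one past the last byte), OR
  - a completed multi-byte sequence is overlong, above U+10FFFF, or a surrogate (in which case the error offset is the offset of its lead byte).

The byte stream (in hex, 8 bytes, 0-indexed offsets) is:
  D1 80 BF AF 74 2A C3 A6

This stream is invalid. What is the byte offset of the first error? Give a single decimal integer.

Answer: 2

Derivation:
Byte[0]=D1: 2-byte lead, need 1 cont bytes. acc=0x11
Byte[1]=80: continuation. acc=(acc<<6)|0x00=0x440
Completed: cp=U+0440 (starts at byte 0)
Byte[2]=BF: INVALID lead byte (not 0xxx/110x/1110/11110)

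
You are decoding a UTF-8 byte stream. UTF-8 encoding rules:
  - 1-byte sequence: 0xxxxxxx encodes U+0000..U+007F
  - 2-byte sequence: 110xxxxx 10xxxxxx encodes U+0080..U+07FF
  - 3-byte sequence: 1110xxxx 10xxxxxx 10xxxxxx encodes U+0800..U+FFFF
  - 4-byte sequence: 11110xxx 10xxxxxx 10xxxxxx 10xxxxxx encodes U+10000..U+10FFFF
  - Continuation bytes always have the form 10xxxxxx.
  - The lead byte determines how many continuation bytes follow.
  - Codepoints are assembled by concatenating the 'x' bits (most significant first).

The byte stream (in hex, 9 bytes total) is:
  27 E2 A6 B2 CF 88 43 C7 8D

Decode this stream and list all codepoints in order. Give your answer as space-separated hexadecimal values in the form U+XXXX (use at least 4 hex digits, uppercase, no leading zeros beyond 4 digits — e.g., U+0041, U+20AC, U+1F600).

Answer: U+0027 U+29B2 U+03C8 U+0043 U+01CD

Derivation:
Byte[0]=27: 1-byte ASCII. cp=U+0027
Byte[1]=E2: 3-byte lead, need 2 cont bytes. acc=0x2
Byte[2]=A6: continuation. acc=(acc<<6)|0x26=0xA6
Byte[3]=B2: continuation. acc=(acc<<6)|0x32=0x29B2
Completed: cp=U+29B2 (starts at byte 1)
Byte[4]=CF: 2-byte lead, need 1 cont bytes. acc=0xF
Byte[5]=88: continuation. acc=(acc<<6)|0x08=0x3C8
Completed: cp=U+03C8 (starts at byte 4)
Byte[6]=43: 1-byte ASCII. cp=U+0043
Byte[7]=C7: 2-byte lead, need 1 cont bytes. acc=0x7
Byte[8]=8D: continuation. acc=(acc<<6)|0x0D=0x1CD
Completed: cp=U+01CD (starts at byte 7)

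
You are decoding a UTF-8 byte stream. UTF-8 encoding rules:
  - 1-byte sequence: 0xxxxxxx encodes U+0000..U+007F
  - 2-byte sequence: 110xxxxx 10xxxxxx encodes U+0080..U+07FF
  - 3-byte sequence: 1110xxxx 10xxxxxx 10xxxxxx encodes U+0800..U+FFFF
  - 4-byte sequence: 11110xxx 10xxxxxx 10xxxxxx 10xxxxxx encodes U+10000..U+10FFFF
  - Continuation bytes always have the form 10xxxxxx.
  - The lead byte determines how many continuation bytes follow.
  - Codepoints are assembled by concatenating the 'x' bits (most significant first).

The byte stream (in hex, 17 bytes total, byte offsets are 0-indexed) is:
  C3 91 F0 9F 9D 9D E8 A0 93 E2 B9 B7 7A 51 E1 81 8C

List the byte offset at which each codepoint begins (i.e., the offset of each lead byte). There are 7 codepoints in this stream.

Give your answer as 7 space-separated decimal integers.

Answer: 0 2 6 9 12 13 14

Derivation:
Byte[0]=C3: 2-byte lead, need 1 cont bytes. acc=0x3
Byte[1]=91: continuation. acc=(acc<<6)|0x11=0xD1
Completed: cp=U+00D1 (starts at byte 0)
Byte[2]=F0: 4-byte lead, need 3 cont bytes. acc=0x0
Byte[3]=9F: continuation. acc=(acc<<6)|0x1F=0x1F
Byte[4]=9D: continuation. acc=(acc<<6)|0x1D=0x7DD
Byte[5]=9D: continuation. acc=(acc<<6)|0x1D=0x1F75D
Completed: cp=U+1F75D (starts at byte 2)
Byte[6]=E8: 3-byte lead, need 2 cont bytes. acc=0x8
Byte[7]=A0: continuation. acc=(acc<<6)|0x20=0x220
Byte[8]=93: continuation. acc=(acc<<6)|0x13=0x8813
Completed: cp=U+8813 (starts at byte 6)
Byte[9]=E2: 3-byte lead, need 2 cont bytes. acc=0x2
Byte[10]=B9: continuation. acc=(acc<<6)|0x39=0xB9
Byte[11]=B7: continuation. acc=(acc<<6)|0x37=0x2E77
Completed: cp=U+2E77 (starts at byte 9)
Byte[12]=7A: 1-byte ASCII. cp=U+007A
Byte[13]=51: 1-byte ASCII. cp=U+0051
Byte[14]=E1: 3-byte lead, need 2 cont bytes. acc=0x1
Byte[15]=81: continuation. acc=(acc<<6)|0x01=0x41
Byte[16]=8C: continuation. acc=(acc<<6)|0x0C=0x104C
Completed: cp=U+104C (starts at byte 14)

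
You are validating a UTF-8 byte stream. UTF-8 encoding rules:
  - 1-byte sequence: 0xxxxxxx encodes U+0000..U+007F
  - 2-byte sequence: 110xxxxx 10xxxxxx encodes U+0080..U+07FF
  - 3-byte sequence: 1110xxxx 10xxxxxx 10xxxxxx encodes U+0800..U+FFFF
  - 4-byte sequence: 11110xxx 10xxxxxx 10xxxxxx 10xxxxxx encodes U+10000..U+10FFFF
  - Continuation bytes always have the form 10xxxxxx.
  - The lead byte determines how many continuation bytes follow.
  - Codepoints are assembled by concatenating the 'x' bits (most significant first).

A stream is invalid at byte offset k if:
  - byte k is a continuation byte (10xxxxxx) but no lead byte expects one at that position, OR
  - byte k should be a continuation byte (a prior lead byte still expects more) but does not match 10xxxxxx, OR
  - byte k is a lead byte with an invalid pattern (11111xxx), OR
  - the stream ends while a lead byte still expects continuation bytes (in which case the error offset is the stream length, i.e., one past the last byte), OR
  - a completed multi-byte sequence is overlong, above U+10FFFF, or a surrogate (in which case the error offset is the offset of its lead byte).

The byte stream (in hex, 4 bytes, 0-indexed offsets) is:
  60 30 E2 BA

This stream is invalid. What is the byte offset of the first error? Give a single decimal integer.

Answer: 4

Derivation:
Byte[0]=60: 1-byte ASCII. cp=U+0060
Byte[1]=30: 1-byte ASCII. cp=U+0030
Byte[2]=E2: 3-byte lead, need 2 cont bytes. acc=0x2
Byte[3]=BA: continuation. acc=(acc<<6)|0x3A=0xBA
Byte[4]: stream ended, expected continuation. INVALID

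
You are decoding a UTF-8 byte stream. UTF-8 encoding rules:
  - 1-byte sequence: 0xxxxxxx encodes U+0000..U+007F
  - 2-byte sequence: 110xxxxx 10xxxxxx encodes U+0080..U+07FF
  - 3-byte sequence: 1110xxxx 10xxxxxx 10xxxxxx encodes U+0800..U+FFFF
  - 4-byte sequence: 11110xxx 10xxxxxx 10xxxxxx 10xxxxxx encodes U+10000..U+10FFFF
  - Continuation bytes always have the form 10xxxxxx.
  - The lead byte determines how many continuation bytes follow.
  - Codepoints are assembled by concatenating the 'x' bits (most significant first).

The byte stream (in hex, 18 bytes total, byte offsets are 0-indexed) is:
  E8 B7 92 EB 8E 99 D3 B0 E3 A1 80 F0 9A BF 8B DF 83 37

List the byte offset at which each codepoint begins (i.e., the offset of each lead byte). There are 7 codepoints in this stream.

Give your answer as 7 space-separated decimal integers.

Answer: 0 3 6 8 11 15 17

Derivation:
Byte[0]=E8: 3-byte lead, need 2 cont bytes. acc=0x8
Byte[1]=B7: continuation. acc=(acc<<6)|0x37=0x237
Byte[2]=92: continuation. acc=(acc<<6)|0x12=0x8DD2
Completed: cp=U+8DD2 (starts at byte 0)
Byte[3]=EB: 3-byte lead, need 2 cont bytes. acc=0xB
Byte[4]=8E: continuation. acc=(acc<<6)|0x0E=0x2CE
Byte[5]=99: continuation. acc=(acc<<6)|0x19=0xB399
Completed: cp=U+B399 (starts at byte 3)
Byte[6]=D3: 2-byte lead, need 1 cont bytes. acc=0x13
Byte[7]=B0: continuation. acc=(acc<<6)|0x30=0x4F0
Completed: cp=U+04F0 (starts at byte 6)
Byte[8]=E3: 3-byte lead, need 2 cont bytes. acc=0x3
Byte[9]=A1: continuation. acc=(acc<<6)|0x21=0xE1
Byte[10]=80: continuation. acc=(acc<<6)|0x00=0x3840
Completed: cp=U+3840 (starts at byte 8)
Byte[11]=F0: 4-byte lead, need 3 cont bytes. acc=0x0
Byte[12]=9A: continuation. acc=(acc<<6)|0x1A=0x1A
Byte[13]=BF: continuation. acc=(acc<<6)|0x3F=0x6BF
Byte[14]=8B: continuation. acc=(acc<<6)|0x0B=0x1AFCB
Completed: cp=U+1AFCB (starts at byte 11)
Byte[15]=DF: 2-byte lead, need 1 cont bytes. acc=0x1F
Byte[16]=83: continuation. acc=(acc<<6)|0x03=0x7C3
Completed: cp=U+07C3 (starts at byte 15)
Byte[17]=37: 1-byte ASCII. cp=U+0037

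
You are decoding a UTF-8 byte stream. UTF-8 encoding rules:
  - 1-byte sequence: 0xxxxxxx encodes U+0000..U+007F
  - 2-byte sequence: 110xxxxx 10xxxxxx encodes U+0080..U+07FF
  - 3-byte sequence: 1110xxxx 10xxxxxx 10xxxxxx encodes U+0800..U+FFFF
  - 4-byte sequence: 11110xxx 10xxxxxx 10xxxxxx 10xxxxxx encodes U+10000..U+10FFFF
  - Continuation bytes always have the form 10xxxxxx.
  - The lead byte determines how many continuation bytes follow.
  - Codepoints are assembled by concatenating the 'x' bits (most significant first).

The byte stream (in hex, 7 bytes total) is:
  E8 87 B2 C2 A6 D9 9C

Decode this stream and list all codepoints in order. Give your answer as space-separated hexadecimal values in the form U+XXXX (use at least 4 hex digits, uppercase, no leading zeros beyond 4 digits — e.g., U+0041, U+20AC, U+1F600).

Byte[0]=E8: 3-byte lead, need 2 cont bytes. acc=0x8
Byte[1]=87: continuation. acc=(acc<<6)|0x07=0x207
Byte[2]=B2: continuation. acc=(acc<<6)|0x32=0x81F2
Completed: cp=U+81F2 (starts at byte 0)
Byte[3]=C2: 2-byte lead, need 1 cont bytes. acc=0x2
Byte[4]=A6: continuation. acc=(acc<<6)|0x26=0xA6
Completed: cp=U+00A6 (starts at byte 3)
Byte[5]=D9: 2-byte lead, need 1 cont bytes. acc=0x19
Byte[6]=9C: continuation. acc=(acc<<6)|0x1C=0x65C
Completed: cp=U+065C (starts at byte 5)

Answer: U+81F2 U+00A6 U+065C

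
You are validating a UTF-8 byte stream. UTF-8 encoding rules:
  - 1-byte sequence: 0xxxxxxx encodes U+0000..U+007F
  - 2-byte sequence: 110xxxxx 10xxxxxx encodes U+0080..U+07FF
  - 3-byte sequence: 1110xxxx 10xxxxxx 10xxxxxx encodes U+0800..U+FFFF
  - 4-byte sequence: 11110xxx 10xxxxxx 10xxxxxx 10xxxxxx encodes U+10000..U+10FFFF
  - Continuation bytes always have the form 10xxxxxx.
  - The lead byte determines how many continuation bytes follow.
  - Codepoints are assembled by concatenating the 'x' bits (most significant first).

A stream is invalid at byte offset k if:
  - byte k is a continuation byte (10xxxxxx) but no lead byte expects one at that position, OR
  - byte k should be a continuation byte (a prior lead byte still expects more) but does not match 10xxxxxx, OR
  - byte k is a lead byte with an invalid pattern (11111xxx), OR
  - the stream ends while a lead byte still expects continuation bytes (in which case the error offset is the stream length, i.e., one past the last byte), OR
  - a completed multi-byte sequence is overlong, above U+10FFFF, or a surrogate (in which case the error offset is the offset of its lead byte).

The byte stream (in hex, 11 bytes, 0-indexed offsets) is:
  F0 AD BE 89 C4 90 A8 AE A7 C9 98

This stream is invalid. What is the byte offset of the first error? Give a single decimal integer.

Answer: 6

Derivation:
Byte[0]=F0: 4-byte lead, need 3 cont bytes. acc=0x0
Byte[1]=AD: continuation. acc=(acc<<6)|0x2D=0x2D
Byte[2]=BE: continuation. acc=(acc<<6)|0x3E=0xB7E
Byte[3]=89: continuation. acc=(acc<<6)|0x09=0x2DF89
Completed: cp=U+2DF89 (starts at byte 0)
Byte[4]=C4: 2-byte lead, need 1 cont bytes. acc=0x4
Byte[5]=90: continuation. acc=(acc<<6)|0x10=0x110
Completed: cp=U+0110 (starts at byte 4)
Byte[6]=A8: INVALID lead byte (not 0xxx/110x/1110/11110)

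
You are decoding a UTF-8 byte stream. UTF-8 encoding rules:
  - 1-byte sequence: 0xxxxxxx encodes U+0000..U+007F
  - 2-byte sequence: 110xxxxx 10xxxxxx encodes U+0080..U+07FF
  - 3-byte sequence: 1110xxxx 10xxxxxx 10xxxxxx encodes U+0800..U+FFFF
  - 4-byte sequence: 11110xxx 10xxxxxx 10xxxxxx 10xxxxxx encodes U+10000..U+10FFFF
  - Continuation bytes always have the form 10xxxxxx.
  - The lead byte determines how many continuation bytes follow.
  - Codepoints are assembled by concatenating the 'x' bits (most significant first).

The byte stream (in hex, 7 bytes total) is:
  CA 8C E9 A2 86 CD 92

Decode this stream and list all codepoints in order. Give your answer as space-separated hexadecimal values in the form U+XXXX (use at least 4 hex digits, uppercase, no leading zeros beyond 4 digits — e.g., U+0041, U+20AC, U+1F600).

Answer: U+028C U+9886 U+0352

Derivation:
Byte[0]=CA: 2-byte lead, need 1 cont bytes. acc=0xA
Byte[1]=8C: continuation. acc=(acc<<6)|0x0C=0x28C
Completed: cp=U+028C (starts at byte 0)
Byte[2]=E9: 3-byte lead, need 2 cont bytes. acc=0x9
Byte[3]=A2: continuation. acc=(acc<<6)|0x22=0x262
Byte[4]=86: continuation. acc=(acc<<6)|0x06=0x9886
Completed: cp=U+9886 (starts at byte 2)
Byte[5]=CD: 2-byte lead, need 1 cont bytes. acc=0xD
Byte[6]=92: continuation. acc=(acc<<6)|0x12=0x352
Completed: cp=U+0352 (starts at byte 5)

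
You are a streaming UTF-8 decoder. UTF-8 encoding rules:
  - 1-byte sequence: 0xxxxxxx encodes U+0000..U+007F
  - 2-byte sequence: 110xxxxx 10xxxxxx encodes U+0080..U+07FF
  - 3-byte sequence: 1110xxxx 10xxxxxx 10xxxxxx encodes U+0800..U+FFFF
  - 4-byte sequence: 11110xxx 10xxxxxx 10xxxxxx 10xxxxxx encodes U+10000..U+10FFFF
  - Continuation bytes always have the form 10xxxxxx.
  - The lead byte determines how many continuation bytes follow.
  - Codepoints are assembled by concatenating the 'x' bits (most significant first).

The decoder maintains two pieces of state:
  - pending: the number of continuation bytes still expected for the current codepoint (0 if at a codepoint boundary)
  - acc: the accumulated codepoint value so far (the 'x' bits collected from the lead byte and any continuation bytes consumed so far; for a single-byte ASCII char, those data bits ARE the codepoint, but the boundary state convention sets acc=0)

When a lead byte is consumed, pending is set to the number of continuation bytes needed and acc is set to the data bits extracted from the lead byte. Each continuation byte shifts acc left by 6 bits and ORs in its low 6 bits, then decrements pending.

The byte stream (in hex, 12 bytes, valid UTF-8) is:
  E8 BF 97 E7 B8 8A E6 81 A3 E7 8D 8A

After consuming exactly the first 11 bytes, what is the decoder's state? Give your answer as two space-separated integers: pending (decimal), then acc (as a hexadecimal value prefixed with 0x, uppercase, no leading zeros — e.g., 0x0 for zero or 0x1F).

Byte[0]=E8: 3-byte lead. pending=2, acc=0x8
Byte[1]=BF: continuation. acc=(acc<<6)|0x3F=0x23F, pending=1
Byte[2]=97: continuation. acc=(acc<<6)|0x17=0x8FD7, pending=0
Byte[3]=E7: 3-byte lead. pending=2, acc=0x7
Byte[4]=B8: continuation. acc=(acc<<6)|0x38=0x1F8, pending=1
Byte[5]=8A: continuation. acc=(acc<<6)|0x0A=0x7E0A, pending=0
Byte[6]=E6: 3-byte lead. pending=2, acc=0x6
Byte[7]=81: continuation. acc=(acc<<6)|0x01=0x181, pending=1
Byte[8]=A3: continuation. acc=(acc<<6)|0x23=0x6063, pending=0
Byte[9]=E7: 3-byte lead. pending=2, acc=0x7
Byte[10]=8D: continuation. acc=(acc<<6)|0x0D=0x1CD, pending=1

Answer: 1 0x1CD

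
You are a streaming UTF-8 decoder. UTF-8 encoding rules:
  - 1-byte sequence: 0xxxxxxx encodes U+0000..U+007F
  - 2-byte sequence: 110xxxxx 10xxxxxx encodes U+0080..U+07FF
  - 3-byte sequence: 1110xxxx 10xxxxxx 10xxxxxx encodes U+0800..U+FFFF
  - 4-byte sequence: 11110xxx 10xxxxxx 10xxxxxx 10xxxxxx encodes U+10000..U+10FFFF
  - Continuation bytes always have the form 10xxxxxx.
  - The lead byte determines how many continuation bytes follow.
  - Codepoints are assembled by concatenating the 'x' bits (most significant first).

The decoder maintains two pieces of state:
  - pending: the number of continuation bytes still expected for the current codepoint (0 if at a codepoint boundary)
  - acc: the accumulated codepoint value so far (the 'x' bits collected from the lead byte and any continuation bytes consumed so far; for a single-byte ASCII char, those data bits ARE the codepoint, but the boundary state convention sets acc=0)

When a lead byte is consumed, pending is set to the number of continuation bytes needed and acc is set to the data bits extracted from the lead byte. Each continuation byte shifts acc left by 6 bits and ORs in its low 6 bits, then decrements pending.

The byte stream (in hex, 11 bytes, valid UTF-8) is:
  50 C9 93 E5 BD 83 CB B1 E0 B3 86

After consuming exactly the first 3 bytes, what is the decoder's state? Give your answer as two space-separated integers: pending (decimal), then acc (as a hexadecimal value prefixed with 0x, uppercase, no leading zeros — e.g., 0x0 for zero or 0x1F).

Byte[0]=50: 1-byte. pending=0, acc=0x0
Byte[1]=C9: 2-byte lead. pending=1, acc=0x9
Byte[2]=93: continuation. acc=(acc<<6)|0x13=0x253, pending=0

Answer: 0 0x253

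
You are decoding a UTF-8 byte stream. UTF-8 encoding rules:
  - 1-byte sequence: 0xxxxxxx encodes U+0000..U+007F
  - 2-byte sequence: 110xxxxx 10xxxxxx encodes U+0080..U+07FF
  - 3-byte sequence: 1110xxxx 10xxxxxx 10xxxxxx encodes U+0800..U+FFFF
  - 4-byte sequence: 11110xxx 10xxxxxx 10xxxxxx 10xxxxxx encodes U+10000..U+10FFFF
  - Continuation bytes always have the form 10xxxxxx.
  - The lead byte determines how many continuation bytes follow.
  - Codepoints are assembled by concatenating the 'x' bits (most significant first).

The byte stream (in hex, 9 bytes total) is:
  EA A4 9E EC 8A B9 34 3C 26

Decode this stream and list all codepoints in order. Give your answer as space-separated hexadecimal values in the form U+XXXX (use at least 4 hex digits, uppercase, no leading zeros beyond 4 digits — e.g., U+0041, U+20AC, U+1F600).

Byte[0]=EA: 3-byte lead, need 2 cont bytes. acc=0xA
Byte[1]=A4: continuation. acc=(acc<<6)|0x24=0x2A4
Byte[2]=9E: continuation. acc=(acc<<6)|0x1E=0xA91E
Completed: cp=U+A91E (starts at byte 0)
Byte[3]=EC: 3-byte lead, need 2 cont bytes. acc=0xC
Byte[4]=8A: continuation. acc=(acc<<6)|0x0A=0x30A
Byte[5]=B9: continuation. acc=(acc<<6)|0x39=0xC2B9
Completed: cp=U+C2B9 (starts at byte 3)
Byte[6]=34: 1-byte ASCII. cp=U+0034
Byte[7]=3C: 1-byte ASCII. cp=U+003C
Byte[8]=26: 1-byte ASCII. cp=U+0026

Answer: U+A91E U+C2B9 U+0034 U+003C U+0026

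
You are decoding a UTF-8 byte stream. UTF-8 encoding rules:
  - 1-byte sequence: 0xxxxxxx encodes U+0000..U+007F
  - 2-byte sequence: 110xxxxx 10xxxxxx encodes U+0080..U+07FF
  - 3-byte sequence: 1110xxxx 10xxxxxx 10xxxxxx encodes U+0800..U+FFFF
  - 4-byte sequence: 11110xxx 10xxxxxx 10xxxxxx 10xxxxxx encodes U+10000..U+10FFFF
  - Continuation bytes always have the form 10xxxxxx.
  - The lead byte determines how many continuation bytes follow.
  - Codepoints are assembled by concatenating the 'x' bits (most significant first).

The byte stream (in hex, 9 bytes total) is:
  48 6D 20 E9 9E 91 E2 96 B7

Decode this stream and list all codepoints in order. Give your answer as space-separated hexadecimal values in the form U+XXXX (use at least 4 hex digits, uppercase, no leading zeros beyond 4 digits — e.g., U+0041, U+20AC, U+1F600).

Byte[0]=48: 1-byte ASCII. cp=U+0048
Byte[1]=6D: 1-byte ASCII. cp=U+006D
Byte[2]=20: 1-byte ASCII. cp=U+0020
Byte[3]=E9: 3-byte lead, need 2 cont bytes. acc=0x9
Byte[4]=9E: continuation. acc=(acc<<6)|0x1E=0x25E
Byte[5]=91: continuation. acc=(acc<<6)|0x11=0x9791
Completed: cp=U+9791 (starts at byte 3)
Byte[6]=E2: 3-byte lead, need 2 cont bytes. acc=0x2
Byte[7]=96: continuation. acc=(acc<<6)|0x16=0x96
Byte[8]=B7: continuation. acc=(acc<<6)|0x37=0x25B7
Completed: cp=U+25B7 (starts at byte 6)

Answer: U+0048 U+006D U+0020 U+9791 U+25B7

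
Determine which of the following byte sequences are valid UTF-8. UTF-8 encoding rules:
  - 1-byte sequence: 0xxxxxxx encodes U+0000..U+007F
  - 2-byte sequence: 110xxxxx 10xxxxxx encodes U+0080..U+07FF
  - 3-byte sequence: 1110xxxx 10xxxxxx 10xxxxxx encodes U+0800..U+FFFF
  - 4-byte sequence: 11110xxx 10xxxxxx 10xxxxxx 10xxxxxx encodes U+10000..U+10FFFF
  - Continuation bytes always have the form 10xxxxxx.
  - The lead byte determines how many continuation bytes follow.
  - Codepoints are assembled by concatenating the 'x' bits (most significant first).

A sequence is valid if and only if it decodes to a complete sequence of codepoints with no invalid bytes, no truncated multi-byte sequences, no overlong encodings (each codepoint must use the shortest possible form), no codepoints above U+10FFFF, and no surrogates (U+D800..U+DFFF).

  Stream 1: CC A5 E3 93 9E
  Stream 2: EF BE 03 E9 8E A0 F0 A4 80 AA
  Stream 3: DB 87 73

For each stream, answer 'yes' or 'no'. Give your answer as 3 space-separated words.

Answer: yes no yes

Derivation:
Stream 1: decodes cleanly. VALID
Stream 2: error at byte offset 2. INVALID
Stream 3: decodes cleanly. VALID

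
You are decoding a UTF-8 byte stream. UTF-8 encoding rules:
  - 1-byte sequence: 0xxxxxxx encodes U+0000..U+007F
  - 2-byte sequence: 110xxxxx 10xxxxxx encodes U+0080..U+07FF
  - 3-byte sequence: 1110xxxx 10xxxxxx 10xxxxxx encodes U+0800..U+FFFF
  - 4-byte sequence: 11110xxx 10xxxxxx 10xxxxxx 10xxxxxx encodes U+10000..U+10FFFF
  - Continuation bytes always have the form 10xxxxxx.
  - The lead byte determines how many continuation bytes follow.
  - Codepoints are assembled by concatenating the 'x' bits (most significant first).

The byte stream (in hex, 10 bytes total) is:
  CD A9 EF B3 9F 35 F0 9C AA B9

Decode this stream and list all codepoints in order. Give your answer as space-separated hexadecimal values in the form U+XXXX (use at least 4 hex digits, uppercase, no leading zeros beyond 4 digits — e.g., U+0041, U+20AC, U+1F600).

Byte[0]=CD: 2-byte lead, need 1 cont bytes. acc=0xD
Byte[1]=A9: continuation. acc=(acc<<6)|0x29=0x369
Completed: cp=U+0369 (starts at byte 0)
Byte[2]=EF: 3-byte lead, need 2 cont bytes. acc=0xF
Byte[3]=B3: continuation. acc=(acc<<6)|0x33=0x3F3
Byte[4]=9F: continuation. acc=(acc<<6)|0x1F=0xFCDF
Completed: cp=U+FCDF (starts at byte 2)
Byte[5]=35: 1-byte ASCII. cp=U+0035
Byte[6]=F0: 4-byte lead, need 3 cont bytes. acc=0x0
Byte[7]=9C: continuation. acc=(acc<<6)|0x1C=0x1C
Byte[8]=AA: continuation. acc=(acc<<6)|0x2A=0x72A
Byte[9]=B9: continuation. acc=(acc<<6)|0x39=0x1CAB9
Completed: cp=U+1CAB9 (starts at byte 6)

Answer: U+0369 U+FCDF U+0035 U+1CAB9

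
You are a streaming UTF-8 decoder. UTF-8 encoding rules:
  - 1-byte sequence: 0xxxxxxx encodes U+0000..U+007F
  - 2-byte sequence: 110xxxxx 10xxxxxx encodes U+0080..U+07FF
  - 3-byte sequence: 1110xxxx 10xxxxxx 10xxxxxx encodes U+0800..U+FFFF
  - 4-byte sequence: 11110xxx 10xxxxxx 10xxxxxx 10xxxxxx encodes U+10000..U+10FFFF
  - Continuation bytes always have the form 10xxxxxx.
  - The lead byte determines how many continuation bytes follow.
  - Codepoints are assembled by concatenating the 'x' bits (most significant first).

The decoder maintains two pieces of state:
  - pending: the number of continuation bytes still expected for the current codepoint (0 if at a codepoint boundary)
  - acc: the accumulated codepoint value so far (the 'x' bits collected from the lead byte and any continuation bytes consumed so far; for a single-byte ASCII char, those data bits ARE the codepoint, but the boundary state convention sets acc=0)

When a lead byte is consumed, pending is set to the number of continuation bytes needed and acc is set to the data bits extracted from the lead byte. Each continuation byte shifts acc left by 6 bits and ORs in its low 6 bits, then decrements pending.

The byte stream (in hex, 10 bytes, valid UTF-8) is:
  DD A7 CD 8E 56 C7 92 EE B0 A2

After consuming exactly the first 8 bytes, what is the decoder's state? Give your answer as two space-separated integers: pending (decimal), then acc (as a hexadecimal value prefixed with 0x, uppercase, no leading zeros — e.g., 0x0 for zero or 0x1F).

Byte[0]=DD: 2-byte lead. pending=1, acc=0x1D
Byte[1]=A7: continuation. acc=(acc<<6)|0x27=0x767, pending=0
Byte[2]=CD: 2-byte lead. pending=1, acc=0xD
Byte[3]=8E: continuation. acc=(acc<<6)|0x0E=0x34E, pending=0
Byte[4]=56: 1-byte. pending=0, acc=0x0
Byte[5]=C7: 2-byte lead. pending=1, acc=0x7
Byte[6]=92: continuation. acc=(acc<<6)|0x12=0x1D2, pending=0
Byte[7]=EE: 3-byte lead. pending=2, acc=0xE

Answer: 2 0xE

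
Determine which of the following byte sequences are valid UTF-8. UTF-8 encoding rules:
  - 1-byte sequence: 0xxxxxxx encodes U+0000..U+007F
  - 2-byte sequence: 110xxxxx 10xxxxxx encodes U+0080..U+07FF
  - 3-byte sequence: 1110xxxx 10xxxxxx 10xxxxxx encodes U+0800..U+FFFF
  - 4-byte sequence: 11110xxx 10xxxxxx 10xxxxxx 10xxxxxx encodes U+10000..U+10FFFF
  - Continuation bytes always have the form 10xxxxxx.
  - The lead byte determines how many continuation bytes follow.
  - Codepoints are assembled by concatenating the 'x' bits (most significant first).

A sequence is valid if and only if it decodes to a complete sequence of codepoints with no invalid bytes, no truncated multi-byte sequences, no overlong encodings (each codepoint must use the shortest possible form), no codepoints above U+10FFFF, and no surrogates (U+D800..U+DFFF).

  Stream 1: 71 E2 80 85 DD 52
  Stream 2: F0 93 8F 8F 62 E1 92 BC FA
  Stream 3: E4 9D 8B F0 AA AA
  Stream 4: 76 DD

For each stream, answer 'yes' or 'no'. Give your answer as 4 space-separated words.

Stream 1: error at byte offset 5. INVALID
Stream 2: error at byte offset 8. INVALID
Stream 3: error at byte offset 6. INVALID
Stream 4: error at byte offset 2. INVALID

Answer: no no no no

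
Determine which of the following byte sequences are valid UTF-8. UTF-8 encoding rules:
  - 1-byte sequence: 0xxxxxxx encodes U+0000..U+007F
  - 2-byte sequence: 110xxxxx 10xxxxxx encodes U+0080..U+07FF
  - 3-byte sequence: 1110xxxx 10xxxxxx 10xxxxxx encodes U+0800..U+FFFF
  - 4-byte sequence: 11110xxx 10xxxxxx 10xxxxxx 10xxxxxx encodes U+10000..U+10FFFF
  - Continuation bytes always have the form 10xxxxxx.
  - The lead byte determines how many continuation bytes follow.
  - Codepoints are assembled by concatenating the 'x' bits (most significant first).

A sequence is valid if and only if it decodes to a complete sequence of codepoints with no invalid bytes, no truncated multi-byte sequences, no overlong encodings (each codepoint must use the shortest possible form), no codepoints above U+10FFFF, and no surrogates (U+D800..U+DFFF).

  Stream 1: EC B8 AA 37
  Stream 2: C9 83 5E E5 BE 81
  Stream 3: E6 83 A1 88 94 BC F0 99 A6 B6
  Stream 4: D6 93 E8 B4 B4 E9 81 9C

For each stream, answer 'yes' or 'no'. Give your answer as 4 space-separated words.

Answer: yes yes no yes

Derivation:
Stream 1: decodes cleanly. VALID
Stream 2: decodes cleanly. VALID
Stream 3: error at byte offset 3. INVALID
Stream 4: decodes cleanly. VALID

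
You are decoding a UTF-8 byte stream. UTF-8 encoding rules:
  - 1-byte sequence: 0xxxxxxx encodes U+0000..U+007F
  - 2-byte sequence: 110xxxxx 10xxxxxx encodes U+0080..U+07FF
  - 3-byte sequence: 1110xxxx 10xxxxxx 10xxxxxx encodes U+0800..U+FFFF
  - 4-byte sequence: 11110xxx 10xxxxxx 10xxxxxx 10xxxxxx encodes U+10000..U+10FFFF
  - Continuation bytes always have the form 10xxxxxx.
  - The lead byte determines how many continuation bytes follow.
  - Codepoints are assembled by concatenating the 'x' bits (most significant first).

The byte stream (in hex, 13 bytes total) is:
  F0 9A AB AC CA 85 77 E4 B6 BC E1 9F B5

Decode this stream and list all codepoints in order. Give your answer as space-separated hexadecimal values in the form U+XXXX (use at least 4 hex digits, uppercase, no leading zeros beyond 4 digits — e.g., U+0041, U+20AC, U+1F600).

Answer: U+1AAEC U+0285 U+0077 U+4DBC U+17F5

Derivation:
Byte[0]=F0: 4-byte lead, need 3 cont bytes. acc=0x0
Byte[1]=9A: continuation. acc=(acc<<6)|0x1A=0x1A
Byte[2]=AB: continuation. acc=(acc<<6)|0x2B=0x6AB
Byte[3]=AC: continuation. acc=(acc<<6)|0x2C=0x1AAEC
Completed: cp=U+1AAEC (starts at byte 0)
Byte[4]=CA: 2-byte lead, need 1 cont bytes. acc=0xA
Byte[5]=85: continuation. acc=(acc<<6)|0x05=0x285
Completed: cp=U+0285 (starts at byte 4)
Byte[6]=77: 1-byte ASCII. cp=U+0077
Byte[7]=E4: 3-byte lead, need 2 cont bytes. acc=0x4
Byte[8]=B6: continuation. acc=(acc<<6)|0x36=0x136
Byte[9]=BC: continuation. acc=(acc<<6)|0x3C=0x4DBC
Completed: cp=U+4DBC (starts at byte 7)
Byte[10]=E1: 3-byte lead, need 2 cont bytes. acc=0x1
Byte[11]=9F: continuation. acc=(acc<<6)|0x1F=0x5F
Byte[12]=B5: continuation. acc=(acc<<6)|0x35=0x17F5
Completed: cp=U+17F5 (starts at byte 10)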